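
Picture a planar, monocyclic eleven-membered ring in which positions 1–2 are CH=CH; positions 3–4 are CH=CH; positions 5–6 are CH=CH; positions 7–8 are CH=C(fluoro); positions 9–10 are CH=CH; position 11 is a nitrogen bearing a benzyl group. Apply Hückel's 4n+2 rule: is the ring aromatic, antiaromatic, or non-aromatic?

Every ring atom contributes a p orbital perpendicular to the ring (every atom in a ring double bond is sp² and brings one electron to the p orbital; the pyrrole-type nitrogen donates its lone pair from the p orbital), so the π system is cyclic and fully conjugated.
π-electron count: 5 × 2 = 10 from the double-bond units + 2 from the N(benzyl) atom = 12.
A 4n π count (12, n = 3) in a planar conjugated ring means antiaromatic.

Antiaromatic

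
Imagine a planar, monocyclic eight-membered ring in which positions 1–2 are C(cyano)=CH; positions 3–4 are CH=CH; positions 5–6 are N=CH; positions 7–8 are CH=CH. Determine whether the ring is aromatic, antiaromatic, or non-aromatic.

Antiaromatic

Check conjugation: the double-bond atoms are sp², each contributing one p electron; each sp² =N– keeps its lone pair in-plane and puts one electron into the π system — every position has a p orbital, so the cyclic π system is continuous.
π-electron count: 4 × 2 = 8 from the 4 double-bond units.
8 = 4(2); a planar, fully conjugated 4n system is antiaromatic.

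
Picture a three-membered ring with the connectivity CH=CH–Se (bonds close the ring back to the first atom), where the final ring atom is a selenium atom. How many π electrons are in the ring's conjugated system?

4

All ring atoms are sp² and supply a p orbital to the ring (every atom in a ring double bond is sp² and brings one electron to the p orbital; the selenium donates one lone pair from its p orbital); the conjugation is uninterrupted.
Counting π electrons: 1 × 2 = 2 from the double-bond unit + 2 from the Se atom = 4.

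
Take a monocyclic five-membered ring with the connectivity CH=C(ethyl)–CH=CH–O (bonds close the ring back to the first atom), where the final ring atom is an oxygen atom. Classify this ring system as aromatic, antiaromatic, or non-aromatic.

Aromatic

All ring atoms are sp² and supply a p orbital to the ring (every atom in a ring double bond is sp² and brings one electron to the p orbital; the oxygen donates one lone pair from its p orbital); the conjugation is uninterrupted.
Tallying contributions gives 2 × 2 = 4 from the double-bond units + 2 from the O atom = 6.
That gives a 4n+2 count (6, n = 1).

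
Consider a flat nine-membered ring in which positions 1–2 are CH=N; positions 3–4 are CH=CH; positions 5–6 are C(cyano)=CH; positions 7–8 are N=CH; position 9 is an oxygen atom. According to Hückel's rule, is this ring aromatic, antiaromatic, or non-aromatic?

Check conjugation: every atom in a ring double bond is sp² and brings one electron to the p orbital; each sp² =N– keeps its lone pair in-plane and puts one electron into the π system; the oxygen donates one lone pair from its p orbital — every position has a p orbital, so the cyclic π system is continuous.
Tallying contributions gives 4 × 2 = 8 from the double-bond units + 2 from the O atom = 10.
With 10 π electrons (n = 2), the Hückel 4n+2 condition holds.

Aromatic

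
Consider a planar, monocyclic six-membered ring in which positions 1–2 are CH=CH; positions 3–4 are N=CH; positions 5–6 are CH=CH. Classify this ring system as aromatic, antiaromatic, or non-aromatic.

Aromatic

All ring atoms are sp² and supply a p orbital to the ring (every atom in a ring double bond is sp² and brings one electron to the p orbital; the doubly-bonded nitrogens are pyridine-type — their lone pairs lie in the ring plane, leaving one electron in the p orbital); the conjugation is uninterrupted.
Tallying contributions gives 3 × 2 = 6 from the 3 double-bond units.
Since 6 = 4·1 + 2, the ring meets the 4n+2 criterion.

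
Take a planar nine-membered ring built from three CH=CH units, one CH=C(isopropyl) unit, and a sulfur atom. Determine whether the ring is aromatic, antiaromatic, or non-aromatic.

Every ring atom contributes a p orbital perpendicular to the ring (the double-bond atoms are sp², each contributing one p electron; the sulfur donates one lone pair from its p orbital), so the π system is cyclic and fully conjugated.
Tallying contributions gives 4 × 2 = 8 from the double-bond units + 2 from the S atom = 10.
10 = 4(2) + 2, which satisfies Hückel's 4n+2 rule.

Aromatic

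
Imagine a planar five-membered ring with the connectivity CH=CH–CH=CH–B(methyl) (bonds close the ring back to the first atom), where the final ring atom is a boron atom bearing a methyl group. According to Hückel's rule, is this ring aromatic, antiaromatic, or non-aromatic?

Every ring atom contributes a p orbital perpendicular to the ring (every atom in a ring double bond is sp² and brings one electron to the p orbital; the boron has an empty p orbital), so the π system is cyclic and fully conjugated.
Adding the contributions, 2 × 2 = 4 from the double-bond units + 0 from the B(methyl) atom = 4.
A 4n π count (4, n = 1) in a planar conjugated ring means antiaromatic.

Antiaromatic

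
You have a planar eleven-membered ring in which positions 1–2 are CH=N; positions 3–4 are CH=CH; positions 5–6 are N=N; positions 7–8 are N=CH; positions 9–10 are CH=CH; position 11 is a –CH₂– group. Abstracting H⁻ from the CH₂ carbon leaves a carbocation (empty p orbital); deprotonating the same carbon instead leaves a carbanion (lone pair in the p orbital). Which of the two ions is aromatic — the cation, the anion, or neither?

The cation

Once that carbon is sp², every ring atom has a p orbital and both ions are fully conjugated.
Cation: 5 × 2 + 0 = 10 π electrons → 4(2)+2, aromatic.
Anion: 5 × 2 + 2 = 12 π electrons → 4(3), antiaromatic.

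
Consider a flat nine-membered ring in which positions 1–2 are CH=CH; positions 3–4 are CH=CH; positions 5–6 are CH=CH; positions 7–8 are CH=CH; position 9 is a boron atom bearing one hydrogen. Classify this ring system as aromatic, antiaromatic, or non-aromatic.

Antiaromatic

The p orbitals form a continuous loop: the double-bond atoms are sp², each contributing one p electron; the boron has an empty p orbital. The ring is fully conjugated.
π-electron count: 4 × 2 = 8 from the double-bond units + 0 from the BH atom = 8.
8 is a 4n count (n = 2), so the planar conjugated ring is antiaromatic.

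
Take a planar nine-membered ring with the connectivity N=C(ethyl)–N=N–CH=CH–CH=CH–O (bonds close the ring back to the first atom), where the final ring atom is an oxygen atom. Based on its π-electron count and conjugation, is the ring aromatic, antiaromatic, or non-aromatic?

Every ring atom contributes a p orbital perpendicular to the ring (every atom in a ring double bond is sp² and brings one electron to the p orbital; each sp² =N– keeps its lone pair in-plane and puts one electron into the π system; the oxygen donates one lone pair from its p orbital), so the π system is cyclic and fully conjugated.
Tallying contributions gives 4 × 2 = 8 from the double-bond units + 2 from the O atom = 10.
Since 10 = 4·2 + 2, the ring meets the 4n+2 criterion.

Aromatic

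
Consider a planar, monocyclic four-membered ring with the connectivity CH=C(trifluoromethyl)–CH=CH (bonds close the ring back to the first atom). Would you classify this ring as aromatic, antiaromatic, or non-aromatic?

Check conjugation: the double-bond atoms are sp², each contributing one p electron — every position has a p orbital, so the cyclic π system is continuous.
Counting π electrons: 2 × 2 = 4 from the 2 double-bond units.
A 4n π count (4, n = 1) in a planar conjugated ring means antiaromatic.

Antiaromatic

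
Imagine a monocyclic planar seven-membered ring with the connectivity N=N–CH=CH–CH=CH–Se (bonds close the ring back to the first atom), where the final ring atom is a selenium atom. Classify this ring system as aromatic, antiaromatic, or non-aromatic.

All ring atoms are sp² and supply a p orbital to the ring (every atom in a ring double bond is sp² and brings one electron to the p orbital; each sp² =N– keeps its lone pair in-plane and puts one electron into the π system; the selenium donates one lone pair from its p orbital); the conjugation is uninterrupted.
Tallying contributions gives 3 × 2 = 6 from the double-bond units + 2 from the Se atom = 8.
8 is a 4n count (n = 2), so the planar conjugated ring is antiaromatic.

Antiaromatic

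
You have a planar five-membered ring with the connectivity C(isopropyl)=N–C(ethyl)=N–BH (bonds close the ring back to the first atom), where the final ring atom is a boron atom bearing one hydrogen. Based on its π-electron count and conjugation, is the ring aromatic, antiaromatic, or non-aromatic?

Antiaromatic

The p orbitals form a continuous loop: every atom in a ring double bond is sp² and brings one electron to the p orbital; each sp² =N– keeps its lone pair in-plane and puts one electron into the π system; the boron has an empty p orbital. The ring is fully conjugated.
Counting π electrons: 2 × 2 = 4 from the double-bond units + 0 from the BH atom = 4.
A 4n π count (4, n = 1) in a planar conjugated ring means antiaromatic.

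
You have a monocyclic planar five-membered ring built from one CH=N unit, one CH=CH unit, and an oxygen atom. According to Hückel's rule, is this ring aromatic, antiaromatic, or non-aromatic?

Aromatic

All ring atoms are sp² and supply a p orbital to the ring (every atom in a ring double bond is sp² and brings one electron to the p orbital; each =N– nitrogen is pyridine-type (lone pair in the sp² plane, one electron in the p orbital); the oxygen donates one lone pair from its p orbital); the conjugation is uninterrupted.
Adding the contributions, 2 × 2 = 4 from the double-bond units + 2 from the O atom = 6.
That gives a 4n+2 count (6, n = 1).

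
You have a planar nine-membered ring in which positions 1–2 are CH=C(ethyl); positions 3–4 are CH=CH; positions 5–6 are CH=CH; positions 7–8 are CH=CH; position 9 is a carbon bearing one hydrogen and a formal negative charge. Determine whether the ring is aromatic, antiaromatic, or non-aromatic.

Aromatic

Check conjugation: each doubly-bonded ring atom is sp² with one p-orbital electron; the carbanion's lone pair occupies the p orbital — every position has a p orbital, so the cyclic π system is continuous.
π-electron count: 4 × 2 = 8 from the double-bond units + 2 from the CH(-) atom = 10.
Since 10 = 4·2 + 2, the ring meets the 4n+2 criterion.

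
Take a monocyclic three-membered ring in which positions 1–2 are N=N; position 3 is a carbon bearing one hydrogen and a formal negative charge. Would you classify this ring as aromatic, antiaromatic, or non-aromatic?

All ring atoms are sp² and supply a p orbital to the ring (the double-bond atoms are sp², each contributing one p electron; each sp² =N– keeps its lone pair in-plane and puts one electron into the π system; the carbanion's lone pair occupies the p orbital); the conjugation is uninterrupted.
Counting π electrons: 1 × 2 = 2 from the double-bond unit + 2 from the CH(-) atom = 4.
With 4 = 4·1 π electrons, Hückel's rule classifies the planar ring as antiaromatic.

Antiaromatic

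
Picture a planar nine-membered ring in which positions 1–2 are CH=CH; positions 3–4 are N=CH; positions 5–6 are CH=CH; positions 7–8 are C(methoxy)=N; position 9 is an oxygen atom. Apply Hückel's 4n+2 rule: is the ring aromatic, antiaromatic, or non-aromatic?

Aromatic

Check conjugation: every atom in a ring double bond is sp² and brings one electron to the p orbital; each =N– nitrogen is pyridine-type (lone pair in the sp² plane, one electron in the p orbital); the oxygen donates one lone pair from its p orbital — every position has a p orbital, so the cyclic π system is continuous.
Tallying contributions gives 4 × 2 = 8 from the double-bond units + 2 from the O atom = 10.
10 = 4(2) + 2, which satisfies Hückel's 4n+2 rule.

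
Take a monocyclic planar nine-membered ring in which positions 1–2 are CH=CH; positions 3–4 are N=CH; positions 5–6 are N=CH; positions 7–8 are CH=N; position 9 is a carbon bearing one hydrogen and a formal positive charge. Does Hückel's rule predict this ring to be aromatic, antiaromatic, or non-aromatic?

Check conjugation: every atom in a ring double bond is sp² and brings one electron to the p orbital; each sp² =N– keeps its lone pair in-plane and puts one electron into the π system; the carbocation has an empty p orbital — every position has a p orbital, so the cyclic π system is continuous.
Counting π electrons: 4 × 2 = 8 from the double-bond units + 0 from the CH(+) atom = 8.
With 8 = 4·2 π electrons, Hückel's rule classifies the planar ring as antiaromatic.

Antiaromatic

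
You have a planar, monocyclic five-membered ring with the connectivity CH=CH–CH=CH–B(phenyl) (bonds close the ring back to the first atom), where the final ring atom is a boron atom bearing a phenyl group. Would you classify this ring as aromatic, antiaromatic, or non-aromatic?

Antiaromatic

The p orbitals form a continuous loop: the double-bond atoms are sp², each contributing one p electron; the boron has an empty p orbital. The ring is fully conjugated.
Counting π electrons: 2 × 2 = 4 from the double-bond units + 0 from the B(phenyl) atom = 4.
A 4n π count (4, n = 1) in a planar conjugated ring means antiaromatic.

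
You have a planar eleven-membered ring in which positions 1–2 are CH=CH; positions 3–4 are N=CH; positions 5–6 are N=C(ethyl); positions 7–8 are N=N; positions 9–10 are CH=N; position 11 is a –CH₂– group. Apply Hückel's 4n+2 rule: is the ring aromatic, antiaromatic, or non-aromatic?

Non-aromatic

Because the tetrahedral CH₂ carbon is sp³ and has no p orbital in the ring π system at the CH2 position, the π system cannot extend all the way around the ring.
Broken conjugation rules out both aromaticity and antiaromaticity.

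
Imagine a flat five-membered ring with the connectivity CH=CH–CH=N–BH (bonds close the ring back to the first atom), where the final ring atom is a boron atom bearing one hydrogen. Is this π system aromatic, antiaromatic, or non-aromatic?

Antiaromatic

Every ring atom contributes a p orbital perpendicular to the ring (each doubly-bonded ring atom is sp² with one p-orbital electron; each sp² =N– keeps its lone pair in-plane and puts one electron into the π system; the boron has an empty p orbital), so the π system is cyclic and fully conjugated.
Adding the contributions, 2 × 2 = 4 from the double-bond units + 0 from the BH atom = 4.
A 4n π count (4, n = 1) in a planar conjugated ring means antiaromatic.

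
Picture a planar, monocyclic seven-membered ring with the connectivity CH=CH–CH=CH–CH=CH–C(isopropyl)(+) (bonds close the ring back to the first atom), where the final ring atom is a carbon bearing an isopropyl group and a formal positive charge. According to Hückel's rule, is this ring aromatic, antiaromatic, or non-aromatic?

Every ring atom contributes a p orbital perpendicular to the ring (every atom in a ring double bond is sp² and brings one electron to the p orbital; the carbocation has an empty p orbital), so the π system is cyclic and fully conjugated.
Tallying contributions gives 3 × 2 = 6 from the double-bond units + 0 from the C(isopropyl)(+) atom = 6.
Since 6 = 4·1 + 2, the ring meets the 4n+2 criterion.

Aromatic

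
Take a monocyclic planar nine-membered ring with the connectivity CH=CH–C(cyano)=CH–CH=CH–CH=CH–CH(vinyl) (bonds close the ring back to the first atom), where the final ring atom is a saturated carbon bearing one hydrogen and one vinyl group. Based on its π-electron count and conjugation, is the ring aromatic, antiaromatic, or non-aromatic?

Non-aromatic

The CH(vinyl) carbon is saturated: that saturated carbon is sp³ and has no p orbital in the ring π system. Conjugation is not continuous around the ring.
Broken conjugation rules out both aromaticity and antiaromaticity.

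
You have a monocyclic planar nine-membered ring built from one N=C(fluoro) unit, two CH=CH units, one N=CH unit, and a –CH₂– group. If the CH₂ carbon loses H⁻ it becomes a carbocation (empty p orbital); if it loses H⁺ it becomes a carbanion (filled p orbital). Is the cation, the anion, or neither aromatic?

The anion

Once that carbon is sp², every ring atom has a p orbital and both ions are fully conjugated.
Cation: 4 × 2 + 0 = 8 π electrons → 4(2), antiaromatic.
Anion: 4 × 2 + 2 = 10 π electrons → 4(2)+2, aromatic.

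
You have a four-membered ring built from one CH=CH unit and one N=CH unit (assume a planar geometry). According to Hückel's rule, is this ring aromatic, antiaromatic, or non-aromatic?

All ring atoms are sp² and supply a p orbital to the ring (each doubly-bonded ring atom is sp² with one p-orbital electron; the doubly-bonded nitrogens are pyridine-type — their lone pairs lie in the ring plane, leaving one electron in the p orbital); the conjugation is uninterrupted.
Tallying contributions gives 2 × 2 = 4 from the 2 double-bond units.
4 = 4(1); a planar, fully conjugated 4n system is antiaromatic.

Antiaromatic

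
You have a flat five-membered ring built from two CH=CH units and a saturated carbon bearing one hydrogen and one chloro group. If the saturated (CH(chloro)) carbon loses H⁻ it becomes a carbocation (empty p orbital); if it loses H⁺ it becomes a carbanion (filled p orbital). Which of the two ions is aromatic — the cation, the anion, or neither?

Once that carbon is sp², every ring atom has a p orbital and both ions are fully conjugated.
Cation: 2 × 2 + 0 = 4 π electrons → 4(1), antiaromatic.
Anion: 2 × 2 + 2 = 6 π electrons → 4(1)+2, aromatic.

The anion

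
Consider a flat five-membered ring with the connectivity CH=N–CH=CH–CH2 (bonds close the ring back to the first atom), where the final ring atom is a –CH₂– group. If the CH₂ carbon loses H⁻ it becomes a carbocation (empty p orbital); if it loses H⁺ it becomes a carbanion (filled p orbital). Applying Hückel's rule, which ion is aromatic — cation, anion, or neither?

Both ions have a continuous loop of p orbitals — each ring atom is sp².
Cation: 2 × 2 + 0 = 4 π electrons → 4(1), antiaromatic.
Anion: 2 × 2 + 2 = 6 π electrons → 4(1)+2, aromatic.

The anion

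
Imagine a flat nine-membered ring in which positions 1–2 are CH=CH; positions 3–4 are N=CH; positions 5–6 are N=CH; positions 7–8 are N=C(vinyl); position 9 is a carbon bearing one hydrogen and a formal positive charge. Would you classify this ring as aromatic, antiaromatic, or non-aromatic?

Antiaromatic

All ring atoms are sp² and supply a p orbital to the ring (every atom in a ring double bond is sp² and brings one electron to the p orbital; each =N– nitrogen is pyridine-type (lone pair in the sp² plane, one electron in the p orbital); the carbocation has an empty p orbital); the conjugation is uninterrupted.
Adding the contributions, 4 × 2 = 8 from the double-bond units + 0 from the CH(+) atom = 8.
8 = 4(2); a planar, fully conjugated 4n system is antiaromatic.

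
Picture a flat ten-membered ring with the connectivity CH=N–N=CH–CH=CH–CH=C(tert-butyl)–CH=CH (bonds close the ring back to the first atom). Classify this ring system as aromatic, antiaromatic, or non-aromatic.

Check conjugation: the double-bond atoms are sp², each contributing one p electron; the doubly-bonded nitrogens are pyridine-type — their lone pairs lie in the ring plane, leaving one electron in the p orbital — every position has a p orbital, so the cyclic π system is continuous.
Tallying contributions gives 5 × 2 = 10 from the 5 double-bond units.
Since 10 = 4·2 + 2, the ring meets the 4n+2 criterion.

Aromatic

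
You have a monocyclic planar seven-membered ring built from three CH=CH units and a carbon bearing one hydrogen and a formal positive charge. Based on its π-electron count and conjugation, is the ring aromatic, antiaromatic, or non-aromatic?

All ring atoms are sp² and supply a p orbital to the ring (every atom in a ring double bond is sp² and brings one electron to the p orbital; the carbocation has an empty p orbital); the conjugation is uninterrupted.
Adding the contributions, 3 × 2 = 6 from the double-bond units + 0 from the CH(+) atom = 6.
Since 6 = 4·1 + 2, the ring meets the 4n+2 criterion.
(The species described is the tropylium cation.)

Aromatic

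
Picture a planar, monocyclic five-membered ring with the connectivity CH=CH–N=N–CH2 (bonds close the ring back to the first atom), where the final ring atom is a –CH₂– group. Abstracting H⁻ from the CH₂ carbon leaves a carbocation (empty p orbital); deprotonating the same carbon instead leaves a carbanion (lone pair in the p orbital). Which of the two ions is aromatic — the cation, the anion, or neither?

The anion

Both ions have a continuous loop of p orbitals — each ring atom is sp².
Cation: 2 × 2 + 0 = 4 π electrons → 4(1), antiaromatic.
Anion: 2 × 2 + 2 = 6 π electrons → 4(1)+2, aromatic.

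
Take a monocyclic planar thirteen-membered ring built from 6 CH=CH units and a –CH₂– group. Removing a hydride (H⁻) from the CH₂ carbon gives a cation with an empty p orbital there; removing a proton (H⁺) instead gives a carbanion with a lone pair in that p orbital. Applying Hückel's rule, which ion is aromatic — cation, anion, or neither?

In both ions every ring atom is sp² and contributes a p orbital, so both rings are fully conjugated.
Cation: 6 × 2 + 0 = 12 π electrons → 4(3), antiaromatic.
Anion: 6 × 2 + 2 = 14 π electrons → 4(3)+2, aromatic.

The anion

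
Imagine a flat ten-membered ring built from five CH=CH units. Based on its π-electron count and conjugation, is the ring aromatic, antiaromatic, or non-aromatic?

Aromatic

The p orbitals form a continuous loop: the double-bond atoms are sp², each contributing one p electron. The ring is fully conjugated.
Adding the contributions, 5 × 2 = 10 from the 5 double-bond units.
That gives a 4n+2 count (10, n = 2).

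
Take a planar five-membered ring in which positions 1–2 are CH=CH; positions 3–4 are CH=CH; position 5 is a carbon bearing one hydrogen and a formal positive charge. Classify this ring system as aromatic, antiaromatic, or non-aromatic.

Check conjugation: each doubly-bonded ring atom is sp² with one p-orbital electron; the carbocation has an empty p orbital — every position has a p orbital, so the cyclic π system is continuous.
π-electron count: 2 × 2 = 4 from the double-bond units + 0 from the CH(+) atom = 4.
With 4 = 4·1 π electrons, Hückel's rule classifies the planar ring as antiaromatic.

Antiaromatic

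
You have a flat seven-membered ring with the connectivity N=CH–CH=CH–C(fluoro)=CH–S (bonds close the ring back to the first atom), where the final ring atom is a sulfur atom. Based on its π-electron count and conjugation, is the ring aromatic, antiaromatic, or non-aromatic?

Check conjugation: every atom in a ring double bond is sp² and brings one electron to the p orbital; the doubly-bonded nitrogens are pyridine-type — their lone pairs lie in the ring plane, leaving one electron in the p orbital; the sulfur donates one lone pair from its p orbital — every position has a p orbital, so the cyclic π system is continuous.
π-electron count: 3 × 2 = 6 from the double-bond units + 2 from the S atom = 8.
A 4n π count (8, n = 2) in a planar conjugated ring means antiaromatic.

Antiaromatic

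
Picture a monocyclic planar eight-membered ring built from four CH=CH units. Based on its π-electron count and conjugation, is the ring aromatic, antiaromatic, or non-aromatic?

Antiaromatic

All ring atoms are sp² and supply a p orbital to the ring (the double-bond atoms are sp², each contributing one p electron); the conjugation is uninterrupted.
Counting π electrons: 4 × 2 = 8 from the 4 double-bond units.
8 is a 4n count (n = 2), so the planar conjugated ring is antiaromatic.
This is cyclooctatetraene.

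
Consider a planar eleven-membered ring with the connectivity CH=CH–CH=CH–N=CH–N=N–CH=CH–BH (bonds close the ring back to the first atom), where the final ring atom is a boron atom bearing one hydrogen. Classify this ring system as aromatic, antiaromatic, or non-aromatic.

Every ring atom contributes a p orbital perpendicular to the ring (every atom in a ring double bond is sp² and brings one electron to the p orbital; the doubly-bonded nitrogens are pyridine-type — their lone pairs lie in the ring plane, leaving one electron in the p orbital; the boron has an empty p orbital), so the π system is cyclic and fully conjugated.
π-electron count: 5 × 2 = 10 from the double-bond units + 0 from the BH atom = 10.
Since 10 = 4·2 + 2, the ring meets the 4n+2 criterion.

Aromatic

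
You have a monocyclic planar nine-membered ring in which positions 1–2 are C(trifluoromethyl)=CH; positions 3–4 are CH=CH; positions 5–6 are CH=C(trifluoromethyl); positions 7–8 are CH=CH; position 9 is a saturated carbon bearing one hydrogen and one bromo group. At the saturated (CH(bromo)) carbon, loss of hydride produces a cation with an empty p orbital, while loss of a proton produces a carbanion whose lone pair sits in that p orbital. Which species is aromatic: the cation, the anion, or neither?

The anion

In either ion the ring is fully conjugated: every atom, including the new sp² carbon, supplies a p orbital.
Cation: 4 × 2 + 0 = 8 π electrons → 4(2), antiaromatic.
Anion: 4 × 2 + 2 = 10 π electrons → 4(2)+2, aromatic.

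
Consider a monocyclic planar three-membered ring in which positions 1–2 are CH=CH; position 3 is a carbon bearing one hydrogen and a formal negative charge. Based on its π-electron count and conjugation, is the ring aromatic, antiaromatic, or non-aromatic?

Every ring atom contributes a p orbital perpendicular to the ring (the double-bond atoms are sp², each contributing one p electron; the carbanion's lone pair occupies the p orbital), so the π system is cyclic and fully conjugated.
Adding the contributions, 1 × 2 = 2 from the double-bond unit + 2 from the CH(-) atom = 4.
A 4n π count (4, n = 1) in a planar conjugated ring means antiaromatic.
This is the cyclopropenyl anion.

Antiaromatic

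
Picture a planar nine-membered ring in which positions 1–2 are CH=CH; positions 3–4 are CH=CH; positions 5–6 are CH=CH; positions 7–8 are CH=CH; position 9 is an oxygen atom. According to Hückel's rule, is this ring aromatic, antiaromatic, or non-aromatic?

All ring atoms are sp² and supply a p orbital to the ring (every atom in a ring double bond is sp² and brings one electron to the p orbital; the oxygen donates one lone pair from its p orbital); the conjugation is uninterrupted.
Tallying contributions gives 4 × 2 = 8 from the double-bond units + 2 from the O atom = 10.
With 10 π electrons (n = 2), the Hückel 4n+2 condition holds.

Aromatic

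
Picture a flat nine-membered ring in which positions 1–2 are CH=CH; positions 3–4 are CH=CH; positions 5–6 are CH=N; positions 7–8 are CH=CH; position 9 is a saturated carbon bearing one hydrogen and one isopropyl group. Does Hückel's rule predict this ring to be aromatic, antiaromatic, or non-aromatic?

The CH(isopropyl) carbon is saturated: that saturated carbon is sp³ and has no p orbital in the ring π system. Conjugation is not continuous around the ring.
Broken conjugation rules out both aromaticity and antiaromaticity.

Non-aromatic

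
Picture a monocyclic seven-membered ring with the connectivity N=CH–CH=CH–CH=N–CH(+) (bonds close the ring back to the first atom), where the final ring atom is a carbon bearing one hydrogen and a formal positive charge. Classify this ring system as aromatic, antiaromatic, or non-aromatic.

Aromatic

Every ring atom contributes a p orbital perpendicular to the ring (each doubly-bonded ring atom is sp² with one p-orbital electron; the doubly-bonded nitrogens are pyridine-type — their lone pairs lie in the ring plane, leaving one electron in the p orbital; the carbocation has an empty p orbital), so the π system is cyclic and fully conjugated.
Counting π electrons: 3 × 2 = 6 from the double-bond units + 0 from the CH(+) atom = 6.
6 = 4(1) + 2, which satisfies Hückel's 4n+2 rule.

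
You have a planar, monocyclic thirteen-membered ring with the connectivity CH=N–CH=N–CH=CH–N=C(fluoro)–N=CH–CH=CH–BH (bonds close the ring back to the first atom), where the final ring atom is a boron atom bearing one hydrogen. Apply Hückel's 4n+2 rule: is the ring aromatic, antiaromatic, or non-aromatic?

Antiaromatic

Check conjugation: the double-bond atoms are sp², each contributing one p electron; each sp² =N– keeps its lone pair in-plane and puts one electron into the π system; the boron has an empty p orbital — every position has a p orbital, so the cyclic π system is continuous.
Tallying contributions gives 6 × 2 = 12 from the double-bond units + 0 from the BH atom = 12.
A 4n π count (12, n = 3) in a planar conjugated ring means antiaromatic.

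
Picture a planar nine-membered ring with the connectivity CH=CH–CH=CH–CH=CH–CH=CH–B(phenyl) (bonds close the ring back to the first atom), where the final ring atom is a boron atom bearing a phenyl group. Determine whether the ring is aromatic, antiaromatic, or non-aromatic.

Antiaromatic

Every ring atom contributes a p orbital perpendicular to the ring (each doubly-bonded ring atom is sp² with one p-orbital electron; the boron has an empty p orbital), so the π system is cyclic and fully conjugated.
π-electron count: 4 × 2 = 8 from the double-bond units + 0 from the B(phenyl) atom = 8.
8 = 4(2); a planar, fully conjugated 4n system is antiaromatic.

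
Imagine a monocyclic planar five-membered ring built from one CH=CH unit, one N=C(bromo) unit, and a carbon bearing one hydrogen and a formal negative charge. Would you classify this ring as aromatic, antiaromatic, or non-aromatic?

All ring atoms are sp² and supply a p orbital to the ring (each doubly-bonded ring atom is sp² with one p-orbital electron; the doubly-bonded nitrogens are pyridine-type — their lone pairs lie in the ring plane, leaving one electron in the p orbital; the carbanion's lone pair occupies the p orbital); the conjugation is uninterrupted.
π-electron count: 2 × 2 = 4 from the double-bond units + 2 from the CH(-) atom = 6.
6 = 4(1) + 2, which satisfies Hückel's 4n+2 rule.

Aromatic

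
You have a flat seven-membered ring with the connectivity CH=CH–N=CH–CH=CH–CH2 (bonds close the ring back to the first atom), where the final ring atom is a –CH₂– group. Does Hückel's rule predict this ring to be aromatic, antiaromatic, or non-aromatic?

Non-aromatic

The CH2 position has four σ bonds — the tetrahedral CH₂ carbon is sp³ and has no p orbital in the ring π system — so the cyclic conjugation is interrupted.
A ring that is not fully conjugated cannot be aromatic or antiaromatic regardless of its π-electron count.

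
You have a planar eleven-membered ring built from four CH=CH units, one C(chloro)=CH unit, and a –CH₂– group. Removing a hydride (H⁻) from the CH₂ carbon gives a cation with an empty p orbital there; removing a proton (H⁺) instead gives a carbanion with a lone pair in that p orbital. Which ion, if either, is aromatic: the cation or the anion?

The cation

Both ions have a continuous loop of p orbitals — each ring atom is sp².
Cation: 5 × 2 + 0 = 10 π electrons → 4(2)+2, aromatic.
Anion: 5 × 2 + 2 = 12 π electrons → 4(3), antiaromatic.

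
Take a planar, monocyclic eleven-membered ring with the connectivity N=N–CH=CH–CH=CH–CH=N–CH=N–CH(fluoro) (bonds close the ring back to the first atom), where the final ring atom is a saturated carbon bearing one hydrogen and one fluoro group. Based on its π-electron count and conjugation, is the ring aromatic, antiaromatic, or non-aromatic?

Non-aromatic

The CH(fluoro) carbon is saturated: that saturated carbon is sp³ and has no p orbital in the ring π system. Conjugation is not continuous around the ring.
A ring that is not fully conjugated cannot be aromatic or antiaromatic regardless of its π-electron count.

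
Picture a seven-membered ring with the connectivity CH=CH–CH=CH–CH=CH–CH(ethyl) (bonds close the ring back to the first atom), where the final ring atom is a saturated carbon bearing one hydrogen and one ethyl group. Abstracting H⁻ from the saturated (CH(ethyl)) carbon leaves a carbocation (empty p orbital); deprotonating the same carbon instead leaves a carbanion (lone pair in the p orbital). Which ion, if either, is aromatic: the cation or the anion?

In either ion the ring is fully conjugated: every atom, including the new sp² carbon, supplies a p orbital.
Cation: 3 × 2 + 0 = 6 π electrons → 4(1)+2, aromatic.
Anion: 3 × 2 + 2 = 8 π electrons → 4(2), antiaromatic.

The cation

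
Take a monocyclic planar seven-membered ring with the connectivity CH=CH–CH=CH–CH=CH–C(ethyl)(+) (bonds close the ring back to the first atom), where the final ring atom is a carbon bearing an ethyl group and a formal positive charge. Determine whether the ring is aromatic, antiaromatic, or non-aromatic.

Every ring atom contributes a p orbital perpendicular to the ring (every atom in a ring double bond is sp² and brings one electron to the p orbital; the carbocation has an empty p orbital), so the π system is cyclic and fully conjugated.
π-electron count: 3 × 2 = 6 from the double-bond units + 0 from the C(ethyl)(+) atom = 6.
Since 6 = 4·1 + 2, the ring meets the 4n+2 criterion.

Aromatic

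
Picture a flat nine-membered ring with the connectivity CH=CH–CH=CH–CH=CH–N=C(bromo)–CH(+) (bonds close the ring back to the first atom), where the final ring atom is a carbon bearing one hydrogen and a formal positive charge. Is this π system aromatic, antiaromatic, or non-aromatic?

Antiaromatic

The p orbitals form a continuous loop: every atom in a ring double bond is sp² and brings one electron to the p orbital; the doubly-bonded nitrogens are pyridine-type — their lone pairs lie in the ring plane, leaving one electron in the p orbital; the carbocation has an empty p orbital. The ring is fully conjugated.
Tallying contributions gives 4 × 2 = 8 from the double-bond units + 0 from the CH(+) atom = 8.
8 = 4(2); a planar, fully conjugated 4n system is antiaromatic.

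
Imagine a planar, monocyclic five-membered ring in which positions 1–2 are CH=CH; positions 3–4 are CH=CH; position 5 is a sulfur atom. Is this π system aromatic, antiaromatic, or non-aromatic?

Aromatic

All ring atoms are sp² and supply a p orbital to the ring (the double-bond atoms are sp², each contributing one p electron; the sulfur donates one lone pair from its p orbital); the conjugation is uninterrupted.
π-electron count: 2 × 2 = 4 from the double-bond units + 2 from the S atom = 6.
That gives a 4n+2 count (6, n = 1).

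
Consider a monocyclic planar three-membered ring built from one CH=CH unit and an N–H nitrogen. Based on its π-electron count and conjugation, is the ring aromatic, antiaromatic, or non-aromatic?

Antiaromatic

Check conjugation: the double-bond atoms are sp², each contributing one p electron; the pyrrole-type nitrogen donates its lone pair from the p orbital — every position has a p orbital, so the cyclic π system is continuous.
Adding the contributions, 1 × 2 = 2 from the double-bond unit + 2 from the NH atom = 4.
4 is a 4n count (n = 1), so the planar conjugated ring is antiaromatic.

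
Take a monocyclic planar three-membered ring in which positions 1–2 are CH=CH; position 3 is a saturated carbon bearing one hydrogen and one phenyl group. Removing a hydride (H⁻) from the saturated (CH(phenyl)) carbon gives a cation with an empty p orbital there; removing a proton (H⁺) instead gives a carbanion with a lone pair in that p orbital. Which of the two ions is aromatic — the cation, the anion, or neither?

The cation

In either ion the ring is fully conjugated: every atom, including the new sp² carbon, supplies a p orbital.
Cation: 1 × 2 + 0 = 2 π electrons → 4(0)+2, aromatic.
Anion: 1 × 2 + 2 = 4 π electrons → 4(1), antiaromatic.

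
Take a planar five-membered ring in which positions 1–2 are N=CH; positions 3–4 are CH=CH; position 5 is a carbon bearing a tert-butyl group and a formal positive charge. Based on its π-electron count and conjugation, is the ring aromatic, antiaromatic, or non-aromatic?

Antiaromatic

All ring atoms are sp² and supply a p orbital to the ring (every atom in a ring double bond is sp² and brings one electron to the p orbital; each sp² =N– keeps its lone pair in-plane and puts one electron into the π system; the carbocation has an empty p orbital); the conjugation is uninterrupted.
Adding the contributions, 2 × 2 = 4 from the double-bond units + 0 from the C(tert-butyl)(+) atom = 4.
With 4 = 4·1 π electrons, Hückel's rule classifies the planar ring as antiaromatic.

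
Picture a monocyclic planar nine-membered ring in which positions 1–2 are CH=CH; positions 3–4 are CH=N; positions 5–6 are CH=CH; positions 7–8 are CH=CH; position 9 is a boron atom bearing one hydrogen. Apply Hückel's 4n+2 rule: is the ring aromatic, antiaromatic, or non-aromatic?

The p orbitals form a continuous loop: the double-bond atoms are sp², each contributing one p electron; the doubly-bonded nitrogens are pyridine-type — their lone pairs lie in the ring plane, leaving one electron in the p orbital; the boron has an empty p orbital. The ring is fully conjugated.
Adding the contributions, 4 × 2 = 8 from the double-bond units + 0 from the BH atom = 8.
A 4n π count (8, n = 2) in a planar conjugated ring means antiaromatic.

Antiaromatic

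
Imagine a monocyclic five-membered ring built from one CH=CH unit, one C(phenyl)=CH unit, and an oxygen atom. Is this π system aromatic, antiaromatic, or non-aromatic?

The p orbitals form a continuous loop: each doubly-bonded ring atom is sp² with one p-orbital electron; the oxygen donates one lone pair from its p orbital. The ring is fully conjugated.
Counting π electrons: 2 × 2 = 4 from the double-bond units + 2 from the O atom = 6.
That gives a 4n+2 count (6, n = 1).

Aromatic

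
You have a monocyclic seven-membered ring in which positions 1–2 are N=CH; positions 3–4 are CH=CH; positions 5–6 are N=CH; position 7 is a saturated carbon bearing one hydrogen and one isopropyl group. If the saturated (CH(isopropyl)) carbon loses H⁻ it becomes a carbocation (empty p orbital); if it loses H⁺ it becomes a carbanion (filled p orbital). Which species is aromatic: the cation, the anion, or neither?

The cation

Both ions have a continuous loop of p orbitals — each ring atom is sp².
Cation: 3 × 2 + 0 = 6 π electrons → 4(1)+2, aromatic.
Anion: 3 × 2 + 2 = 8 π electrons → 4(2), antiaromatic.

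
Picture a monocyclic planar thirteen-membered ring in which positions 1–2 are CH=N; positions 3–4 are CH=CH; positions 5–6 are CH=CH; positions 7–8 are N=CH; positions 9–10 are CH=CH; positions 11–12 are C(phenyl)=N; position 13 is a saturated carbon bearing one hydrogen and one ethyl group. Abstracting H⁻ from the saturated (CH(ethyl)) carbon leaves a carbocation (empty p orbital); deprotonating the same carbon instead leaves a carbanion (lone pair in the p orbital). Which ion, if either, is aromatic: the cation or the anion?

The anion

Both ions have a continuous loop of p orbitals — each ring atom is sp².
Cation: 6 × 2 + 0 = 12 π electrons → 4(3), antiaromatic.
Anion: 6 × 2 + 2 = 14 π electrons → 4(3)+2, aromatic.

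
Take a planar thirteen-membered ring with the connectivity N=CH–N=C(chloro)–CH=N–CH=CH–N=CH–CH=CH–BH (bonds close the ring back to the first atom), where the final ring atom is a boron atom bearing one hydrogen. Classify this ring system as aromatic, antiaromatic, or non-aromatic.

Antiaromatic

The p orbitals form a continuous loop: the double-bond atoms are sp², each contributing one p electron; the doubly-bonded nitrogens are pyridine-type — their lone pairs lie in the ring plane, leaving one electron in the p orbital; the boron has an empty p orbital. The ring is fully conjugated.
π-electron count: 6 × 2 = 12 from the double-bond units + 0 from the BH atom = 12.
A 4n π count (12, n = 3) in a planar conjugated ring means antiaromatic.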